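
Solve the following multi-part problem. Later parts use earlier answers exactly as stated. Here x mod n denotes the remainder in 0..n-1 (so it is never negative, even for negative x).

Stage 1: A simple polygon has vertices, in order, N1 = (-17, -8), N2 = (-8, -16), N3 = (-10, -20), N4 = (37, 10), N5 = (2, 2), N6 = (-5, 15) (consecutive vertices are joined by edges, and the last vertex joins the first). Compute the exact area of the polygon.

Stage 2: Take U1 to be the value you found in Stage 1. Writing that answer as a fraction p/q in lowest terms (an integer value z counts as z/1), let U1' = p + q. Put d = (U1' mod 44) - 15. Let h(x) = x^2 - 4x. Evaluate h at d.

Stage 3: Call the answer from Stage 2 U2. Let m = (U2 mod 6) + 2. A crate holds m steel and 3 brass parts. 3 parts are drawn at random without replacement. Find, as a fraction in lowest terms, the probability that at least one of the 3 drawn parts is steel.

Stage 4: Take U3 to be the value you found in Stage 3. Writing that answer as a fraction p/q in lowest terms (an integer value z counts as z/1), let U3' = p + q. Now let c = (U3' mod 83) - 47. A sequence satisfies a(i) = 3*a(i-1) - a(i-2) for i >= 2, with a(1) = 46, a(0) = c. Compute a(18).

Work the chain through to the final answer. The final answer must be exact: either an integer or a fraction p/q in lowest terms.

Stage 1: cross terms: (-17*-16 - -8*-8)=208, (-8*-20 - -10*-16)=0, (-10*10 - 37*-20)=640, (37*2 - 2*10)=54, (2*15 - -5*2)=40, (-5*-8 - -17*15)=295; twice the area = |1237| = 1237; area = 1237/2; answer 1237/2
Stage 2: U1 = 1237/2; threaded value p + q = 1239; d = -8; 1*(-8)^2 - 4*(-8)^1 = (64) + (32) = 96; answer 96
Stage 3: U2 = 96; m = 2; total draws C(5,3) = 10; complement C(3,3) = 1; favorable 10 - 1 = 9; P = 9/10; answer 9/10
Stage 4: U3 = 9/10; threaded value p + q = 19; c = -28; a(2) = 3*(46) - 1*(-28) = 166; iterating: a(2)=166, a(3)=452, a(4)=1190, a(5)=3118, a(6)=8164, a(7)=21374, a(8)=55958, a(9)=146500, a(10)=383542, a(11)=1004126, a(12)=2628836, a(13)=6882382, a(14)=18018310, a(15)=47172548, a(16)=123499334, a(17)=323325454, a(18)=846477028; answer 846477028

846477028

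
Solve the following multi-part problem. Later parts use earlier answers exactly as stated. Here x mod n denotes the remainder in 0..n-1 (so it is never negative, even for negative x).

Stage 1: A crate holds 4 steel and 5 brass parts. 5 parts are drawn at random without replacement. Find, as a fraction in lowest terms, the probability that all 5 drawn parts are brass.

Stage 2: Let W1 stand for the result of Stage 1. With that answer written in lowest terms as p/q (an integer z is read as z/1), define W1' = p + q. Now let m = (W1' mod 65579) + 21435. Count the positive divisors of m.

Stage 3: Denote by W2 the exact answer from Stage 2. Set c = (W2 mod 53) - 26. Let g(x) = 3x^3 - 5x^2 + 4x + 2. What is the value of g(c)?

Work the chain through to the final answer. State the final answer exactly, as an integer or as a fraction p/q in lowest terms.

-34450

Stage 1: total draws C(9,5) = 126; favorable C(5,5) = 1; P = 1/126; answer 1/126
Stage 2: W1 = 1/126; threaded value p + q = 127; m = 21562; 21562 = 2 * 10781; number of divisors = (1+1) * (1+1) = 4; answer 4
Stage 3: W2 = 4; c = -22; 3*(-22)^3 - 5*(-22)^2 + 4*(-22)^1 + 2 = (-31944) + (-2420) + (-88) + (2) = -34450; answer -34450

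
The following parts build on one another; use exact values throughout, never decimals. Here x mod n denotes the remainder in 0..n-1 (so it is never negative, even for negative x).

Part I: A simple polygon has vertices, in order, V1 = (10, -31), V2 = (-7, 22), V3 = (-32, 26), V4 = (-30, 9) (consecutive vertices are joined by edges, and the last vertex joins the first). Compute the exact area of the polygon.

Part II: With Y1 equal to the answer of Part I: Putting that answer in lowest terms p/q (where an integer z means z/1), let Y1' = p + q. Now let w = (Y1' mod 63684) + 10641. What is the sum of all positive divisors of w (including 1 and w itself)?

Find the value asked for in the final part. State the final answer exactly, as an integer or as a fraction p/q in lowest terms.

27342

Part I: cross terms: (10*22 - -7*-31)=3, (-7*26 - -32*22)=522, (-32*9 - -30*26)=492, (-30*-31 - 10*9)=840; twice the area = |1857| = 1857; area = 1857/2; answer 1857/2
Part II: Y1 = 1857/2; threaded value p + q = 1859; w = 12500; 12500 = 2^2 * 5^5; sigma = (1 + 2 + 4) * (1 + 5 + 25 + 125 + 625 + 3125) = 7 * 3906 = 27342; answer 27342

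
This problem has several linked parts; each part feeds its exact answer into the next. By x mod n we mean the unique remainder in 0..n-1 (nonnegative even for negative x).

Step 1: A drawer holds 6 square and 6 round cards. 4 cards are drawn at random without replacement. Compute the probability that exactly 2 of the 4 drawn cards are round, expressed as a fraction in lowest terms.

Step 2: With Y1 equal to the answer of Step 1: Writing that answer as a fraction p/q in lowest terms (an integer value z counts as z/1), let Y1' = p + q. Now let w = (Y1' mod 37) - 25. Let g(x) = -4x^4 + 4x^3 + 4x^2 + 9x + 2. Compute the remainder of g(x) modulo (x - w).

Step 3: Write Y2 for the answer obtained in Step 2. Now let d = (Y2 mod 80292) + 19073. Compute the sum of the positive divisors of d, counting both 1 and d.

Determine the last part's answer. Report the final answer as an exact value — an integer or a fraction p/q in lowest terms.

Step 1: total draws C(12,4) = 495; favorable C(6,2)*C(6,2) = 225; P = 5/11; answer 5/11
Step 2: Y1 = 5/11; threaded value p + q = 16; w = -9; remainder = value at the root: -4*(-9)^4 + 4*(-9)^3 + 4*(-9)^2 + 9*(-9)^1 + 2 = (-26244) + (-2916) + (324) + (-81) + (2) = -28915; answer -28915
Step 3: Y2 = -28915; d = 70450; 70450 = 2 * 5^2 * 1409; sigma = (1 + 2) * (1 + 5 + 25) * (1 + 1409) = 3 * 31 * 1410 = 131130; answer 131130

131130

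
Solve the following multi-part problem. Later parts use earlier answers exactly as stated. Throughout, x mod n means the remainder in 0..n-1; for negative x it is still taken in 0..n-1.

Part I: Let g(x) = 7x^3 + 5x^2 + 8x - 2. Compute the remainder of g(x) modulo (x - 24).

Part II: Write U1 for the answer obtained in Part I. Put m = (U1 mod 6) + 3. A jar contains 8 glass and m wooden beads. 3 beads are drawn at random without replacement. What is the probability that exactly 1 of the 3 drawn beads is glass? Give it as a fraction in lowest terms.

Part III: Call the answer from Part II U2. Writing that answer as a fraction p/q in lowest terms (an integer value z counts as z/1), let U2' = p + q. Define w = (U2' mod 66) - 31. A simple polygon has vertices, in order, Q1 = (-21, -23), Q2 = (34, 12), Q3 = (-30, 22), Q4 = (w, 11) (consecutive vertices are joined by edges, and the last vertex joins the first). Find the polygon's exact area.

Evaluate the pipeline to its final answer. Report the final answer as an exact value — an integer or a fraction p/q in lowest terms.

1899/2

Part I: remainder = value at the root: 7*(24)^3 + 5*(24)^2 + 8*(24)^1 - 2 = (96768) + (2880) + (192) + (-2) = 99838; answer 99838
Part II: U1 = 99838; m = 7; total draws C(15,3) = 455; favorable C(8,1)*C(7,2) = 168; P = 24/65; answer 24/65
Part III: U2 = 24/65; threaded value p + q = 89; w = -8; cross terms: (-21*12 - 34*-23)=530, (34*22 - -30*12)=1108, (-30*11 - -8*22)=-154, (-8*-23 - -21*11)=415; twice the area = |1899| = 1899; area = 1899/2; answer 1899/2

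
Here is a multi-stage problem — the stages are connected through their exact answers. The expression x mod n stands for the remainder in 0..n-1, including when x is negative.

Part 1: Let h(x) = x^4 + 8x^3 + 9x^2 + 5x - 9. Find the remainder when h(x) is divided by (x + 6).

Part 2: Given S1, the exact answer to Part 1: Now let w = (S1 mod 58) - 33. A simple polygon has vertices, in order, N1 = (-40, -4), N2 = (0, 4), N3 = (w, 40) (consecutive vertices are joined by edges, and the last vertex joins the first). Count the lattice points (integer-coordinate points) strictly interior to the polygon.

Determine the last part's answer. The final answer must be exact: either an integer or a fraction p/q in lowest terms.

737

Part 1: remainder = value at the root: 1*(-6)^4 + 8*(-6)^3 + 9*(-6)^2 + 5*(-6)^1 - 9 = (1296) + (-1728) + (324) + (-30) + (-9) = -147; answer -147
Part 2: S1 = -147; w = -6; cross terms: (-40*4 - 0*-4)=-160, (0*40 - -6*4)=24, (-6*-4 - -40*40)=1624; twice the area = |1488| = 1488; area = 744; boundary points = 8 + 6 + 2 = 16; strictly interior points = area - boundary/2 + 1 = 737; answer 737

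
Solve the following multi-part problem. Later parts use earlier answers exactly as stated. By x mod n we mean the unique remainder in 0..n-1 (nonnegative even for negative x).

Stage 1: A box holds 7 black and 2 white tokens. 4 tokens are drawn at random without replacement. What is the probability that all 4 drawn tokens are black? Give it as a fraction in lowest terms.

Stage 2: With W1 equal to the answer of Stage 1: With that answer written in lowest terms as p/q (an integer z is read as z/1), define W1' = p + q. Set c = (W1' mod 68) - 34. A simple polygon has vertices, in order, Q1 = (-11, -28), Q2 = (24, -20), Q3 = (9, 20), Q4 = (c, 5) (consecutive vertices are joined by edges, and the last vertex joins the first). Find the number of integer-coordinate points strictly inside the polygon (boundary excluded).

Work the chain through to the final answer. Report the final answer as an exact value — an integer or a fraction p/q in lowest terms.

1069

Stage 1: total draws C(9,4) = 126; favorable C(7,4) = 35; P = 5/18; answer 5/18
Stage 2: W1 = 5/18; threaded value p + q = 23; c = -11; cross terms: (-11*-20 - 24*-28)=892, (24*20 - 9*-20)=660, (9*5 - -11*20)=265, (-11*-28 - -11*5)=363; twice the area = |2180| = 2180; area = 1090; boundary points = 1 + 5 + 5 + 33 = 44; strictly interior points = area - boundary/2 + 1 = 1069; answer 1069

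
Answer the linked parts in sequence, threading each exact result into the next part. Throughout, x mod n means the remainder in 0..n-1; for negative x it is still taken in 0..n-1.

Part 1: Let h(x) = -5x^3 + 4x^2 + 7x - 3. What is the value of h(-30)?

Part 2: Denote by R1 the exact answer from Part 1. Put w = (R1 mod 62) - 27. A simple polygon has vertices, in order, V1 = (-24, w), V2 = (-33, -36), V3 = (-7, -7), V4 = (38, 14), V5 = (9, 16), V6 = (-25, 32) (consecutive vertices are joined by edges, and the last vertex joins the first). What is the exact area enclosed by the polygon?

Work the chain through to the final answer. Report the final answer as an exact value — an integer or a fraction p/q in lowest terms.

Part 1: -5*(-30)^3 + 4*(-30)^2 + 7*(-30)^1 - 3 = (135000) + (3600) + (-210) + (-3) = 138387; answer 138387
Part 2: R1 = 138387; w = -24; cross terms: (-24*-36 - -33*-24)=72, (-33*-7 - -7*-36)=-21, (-7*14 - 38*-7)=168, (38*16 - 9*14)=482, (9*32 - -25*16)=688, (-25*-24 - -24*32)=1368; twice the area = |2757| = 2757; area = 2757/2; answer 2757/2

2757/2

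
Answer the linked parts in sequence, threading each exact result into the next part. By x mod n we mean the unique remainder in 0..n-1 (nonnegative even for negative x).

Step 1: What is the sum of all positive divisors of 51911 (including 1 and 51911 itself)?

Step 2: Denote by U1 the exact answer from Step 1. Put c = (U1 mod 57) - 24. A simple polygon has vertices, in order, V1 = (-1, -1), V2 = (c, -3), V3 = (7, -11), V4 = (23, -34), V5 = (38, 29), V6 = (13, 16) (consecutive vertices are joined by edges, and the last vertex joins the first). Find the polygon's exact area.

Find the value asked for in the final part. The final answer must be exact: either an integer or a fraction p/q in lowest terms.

1236

Step 1: 51911 = 23 * 37 * 61; sigma = (1 + 23) * (1 + 37) * (1 + 61) = 24 * 38 * 62 = 56544; answer 56544
Step 2: U1 = 56544; c = -24; cross terms: (-1*-3 - -24*-1)=-21, (-24*-11 - 7*-3)=285, (7*-34 - 23*-11)=15, (23*29 - 38*-34)=1959, (38*16 - 13*29)=231, (13*-1 - -1*16)=3; twice the area = |2472| = 2472; area = 1236; answer 1236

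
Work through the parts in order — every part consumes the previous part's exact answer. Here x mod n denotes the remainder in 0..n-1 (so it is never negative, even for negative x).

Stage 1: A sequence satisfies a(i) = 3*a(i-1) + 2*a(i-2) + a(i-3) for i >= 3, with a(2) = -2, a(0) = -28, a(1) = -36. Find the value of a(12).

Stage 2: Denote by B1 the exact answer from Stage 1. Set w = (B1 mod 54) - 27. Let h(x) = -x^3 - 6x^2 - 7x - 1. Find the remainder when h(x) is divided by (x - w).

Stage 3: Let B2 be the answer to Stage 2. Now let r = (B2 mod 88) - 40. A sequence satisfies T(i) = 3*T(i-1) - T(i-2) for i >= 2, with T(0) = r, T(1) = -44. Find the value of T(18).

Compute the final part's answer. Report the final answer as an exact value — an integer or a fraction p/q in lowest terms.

-845130759

Stage 1: a(3) = 3*(-2) + 2*(-36) + 1*(-28) = -106; iterating: a(3)=-106, a(4)=-358, a(5)=-1288, a(6)=-4686, a(7)=-16992, a(8)=-61636, a(9)=-223578, a(10)=-810998, a(11)=-2941786, a(12)=-10670932; answer -10670932
Stage 2: B1 = -10670932; w = -19; remainder = value at the root: -1*(-19)^3 - 6*(-19)^2 - 7*(-19)^1 - 1 = (6859) + (-2166) + (133) + (-1) = 4825; answer 4825
Stage 3: B2 = 4825; r = 33; T(2) = 3*(-44) - 1*(33) = -165; iterating: T(2)=-165, T(3)=-451, T(4)=-1188, T(5)=-3113, T(6)=-8151, T(7)=-21340, T(8)=-55869, T(9)=-146267, T(10)=-382932, T(11)=-1002529, T(12)=-2624655, T(13)=-6871436, T(14)=-17989653, T(15)=-47097523, T(16)=-123302916, T(17)=-322811225, T(18)=-845130759; answer -845130759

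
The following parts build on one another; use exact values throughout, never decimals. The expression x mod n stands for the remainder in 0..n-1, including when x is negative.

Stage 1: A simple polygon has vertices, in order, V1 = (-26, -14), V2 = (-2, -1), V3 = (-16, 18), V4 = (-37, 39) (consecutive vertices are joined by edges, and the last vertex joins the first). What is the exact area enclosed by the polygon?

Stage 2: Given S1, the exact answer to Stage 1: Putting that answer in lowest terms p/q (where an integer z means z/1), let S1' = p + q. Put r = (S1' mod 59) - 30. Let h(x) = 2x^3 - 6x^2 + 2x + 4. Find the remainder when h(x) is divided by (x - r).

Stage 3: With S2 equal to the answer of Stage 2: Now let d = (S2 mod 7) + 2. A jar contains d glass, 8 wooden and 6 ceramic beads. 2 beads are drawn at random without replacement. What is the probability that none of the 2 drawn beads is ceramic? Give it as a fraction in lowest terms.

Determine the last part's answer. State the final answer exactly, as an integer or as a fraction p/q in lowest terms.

Stage 1: cross terms: (-26*-1 - -2*-14)=-2, (-2*18 - -16*-1)=-52, (-16*39 - -37*18)=42, (-37*-14 - -26*39)=1532; twice the area = |1520| = 1520; area = 760; answer 760
Stage 2: S1 = 760; threaded value p + q = 761; r = 23; remainder = value at the root: 2*(23)^3 - 6*(23)^2 + 2*(23)^1 + 4 = (24334) + (-3174) + (46) + (4) = 21210; answer 21210
Stage 3: S2 = 21210; d = 2; total draws C(16,2) = 120; favorable C(10,2) = 45; P = 3/8; answer 3/8

3/8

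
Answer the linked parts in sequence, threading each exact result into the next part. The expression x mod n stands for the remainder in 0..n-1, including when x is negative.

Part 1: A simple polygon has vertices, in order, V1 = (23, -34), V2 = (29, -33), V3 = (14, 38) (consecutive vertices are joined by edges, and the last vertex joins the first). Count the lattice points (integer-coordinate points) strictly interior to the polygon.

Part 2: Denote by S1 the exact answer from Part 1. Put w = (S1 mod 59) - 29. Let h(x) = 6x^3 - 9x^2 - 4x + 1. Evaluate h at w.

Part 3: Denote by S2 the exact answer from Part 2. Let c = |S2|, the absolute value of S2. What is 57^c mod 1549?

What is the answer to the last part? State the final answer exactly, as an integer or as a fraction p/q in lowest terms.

Part 1: cross terms: (23*-33 - 29*-34)=227, (29*38 - 14*-33)=1564, (14*-34 - 23*38)=-1350; twice the area = |441| = 441; area = 441/2; boundary points = 1 + 1 + 9 = 11; strictly interior points = area - boundary/2 + 1 = 216; answer 216
Part 2: S1 = 216; w = 10; 6*(10)^3 - 9*(10)^2 - 4*(10)^1 + 1 = (6000) + (-900) + (-40) + (1) = 5061; answer 5061
Part 3: S2 = 5061; c = 5061; squarings mod 1549: 57^1=57, 57^2=151, 57^4=1115, 57^8=927, 57^16=1183, 57^32=742, 57^64=669, 57^128=1449, 57^256=706, 57^512=1207, 57^1024=789, 57^2048=1372, 57^4096=349; 57^5061 = 57^1 * 57^4 * 57^64 * 57^128 * 57^256 * 57^512 * 57^4096 = 1332 (mod 1549); answer 1332

1332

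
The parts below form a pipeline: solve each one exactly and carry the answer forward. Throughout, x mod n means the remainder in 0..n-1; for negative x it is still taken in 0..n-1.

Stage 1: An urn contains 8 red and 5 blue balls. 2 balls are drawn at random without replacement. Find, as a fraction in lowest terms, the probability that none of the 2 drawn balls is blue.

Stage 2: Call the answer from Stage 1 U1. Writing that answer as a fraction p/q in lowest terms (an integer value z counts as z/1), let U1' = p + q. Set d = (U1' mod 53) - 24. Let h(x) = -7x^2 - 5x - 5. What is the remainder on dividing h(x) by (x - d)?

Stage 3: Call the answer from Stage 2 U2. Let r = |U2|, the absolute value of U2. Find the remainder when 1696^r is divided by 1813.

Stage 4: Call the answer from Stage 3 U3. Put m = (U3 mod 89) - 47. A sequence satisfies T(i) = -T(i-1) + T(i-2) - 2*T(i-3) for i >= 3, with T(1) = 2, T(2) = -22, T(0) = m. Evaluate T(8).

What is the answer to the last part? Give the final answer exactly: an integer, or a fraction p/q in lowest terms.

-1066

Stage 1: total draws C(13,2) = 78; favorable C(8,2) = 28; P = 14/39; answer 14/39
Stage 2: U1 = 14/39; threaded value p + q = 53; d = -24; remainder = value at the root: -7*(-24)^2 - 5*(-24)^1 - 5 = (-4032) + (120) + (-5) = -3917; answer -3917
Stage 3: U2 = -3917; r = 3917; squarings mod 1813: 1696^1=1696, 1696^2=998, 1696^4=667, 1696^8=704, 1696^16=667, 1696^32=704, 1696^64=667, 1696^128=704, 1696^256=667, 1696^512=704, 1696^1024=667, 1696^2048=704; 1696^3917 = 1696^1 * 1696^4 * 1696^8 * 1696^64 * 1696^256 * 1696^512 * 1696^1024 * 1696^2048 = 1733 (mod 1813); answer 1733
Stage 4: U3 = 1733; m = -5; T(3) = -1*(-22) + 1*(2) - 2*(-5) = 34; iterating: T(3)=34, T(4)=-60, T(5)=138, T(6)=-266, T(7)=524, T(8)=-1066; answer -1066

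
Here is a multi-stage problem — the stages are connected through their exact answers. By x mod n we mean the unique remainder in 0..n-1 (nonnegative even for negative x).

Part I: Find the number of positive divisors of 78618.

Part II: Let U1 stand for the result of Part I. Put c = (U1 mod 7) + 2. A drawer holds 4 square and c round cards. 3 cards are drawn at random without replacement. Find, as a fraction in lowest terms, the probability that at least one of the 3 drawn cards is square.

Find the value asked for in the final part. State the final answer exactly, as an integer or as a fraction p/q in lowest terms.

34/35

Part I: 78618 = 2 * 3 * 13103; number of divisors = (1+1) * (1+1) * (1+1) = 8; answer 8
Part II: U1 = 8; c = 3; total draws C(7,3) = 35; complement C(3,3) = 1; favorable 35 - 1 = 34; P = 34/35; answer 34/35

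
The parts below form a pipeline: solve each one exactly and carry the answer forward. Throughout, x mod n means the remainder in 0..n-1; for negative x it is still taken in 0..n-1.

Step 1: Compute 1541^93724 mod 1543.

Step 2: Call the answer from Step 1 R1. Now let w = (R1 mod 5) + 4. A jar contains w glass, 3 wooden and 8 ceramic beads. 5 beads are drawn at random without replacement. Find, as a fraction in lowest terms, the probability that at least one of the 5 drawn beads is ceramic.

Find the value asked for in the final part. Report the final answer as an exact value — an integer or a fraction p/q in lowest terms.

77/78

Step 1: squarings mod 1543: 1541^1=1541, 1541^2=4, 1541^4=16, 1541^8=256, 1541^16=730, 1541^32=565, 1541^64=1367, 1541^128=116, 1541^256=1112, 1541^512=601, 1541^1024=139, 1541^2048=805, 1541^4096=1508, 1541^8192=1225, 1541^16384=829, 1541^32768=606, 1541^65536=2; 1541^93724 = 1541^4 * 1541^8 * 1541^16 * 1541^512 * 1541^1024 * 1541^2048 * 1541^8192 * 1541^16384 * 1541^65536 = 151 (mod 1543); answer 151
Step 2: R1 = 151; w = 5; total draws C(16,5) = 4368; complement C(8,5) = 56; favorable 4368 - 56 = 4312; P = 77/78; answer 77/78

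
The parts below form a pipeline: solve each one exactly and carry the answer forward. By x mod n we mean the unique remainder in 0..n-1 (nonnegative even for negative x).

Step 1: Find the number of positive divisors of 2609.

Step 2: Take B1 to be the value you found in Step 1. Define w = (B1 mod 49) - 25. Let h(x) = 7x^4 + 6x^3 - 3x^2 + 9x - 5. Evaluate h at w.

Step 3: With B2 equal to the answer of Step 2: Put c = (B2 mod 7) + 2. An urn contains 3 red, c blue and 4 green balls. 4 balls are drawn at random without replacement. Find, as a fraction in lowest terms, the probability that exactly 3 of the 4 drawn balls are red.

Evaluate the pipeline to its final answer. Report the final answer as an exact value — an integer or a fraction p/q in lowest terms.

1/30

Step 1: 2609 is prime, so its only divisors are 1 and 2609; count = 2; answer 2
Step 2: B1 = 2; w = -23; 7*(-23)^4 + 6*(-23)^3 - 3*(-23)^2 + 9*(-23)^1 - 5 = (1958887) + (-73002) + (-1587) + (-207) + (-5) = 1884086; answer 1884086
Step 3: B2 = 1884086; c = 3; total draws C(10,4) = 210; favorable C(3,3)*C(7,1) = 7; P = 1/30; answer 1/30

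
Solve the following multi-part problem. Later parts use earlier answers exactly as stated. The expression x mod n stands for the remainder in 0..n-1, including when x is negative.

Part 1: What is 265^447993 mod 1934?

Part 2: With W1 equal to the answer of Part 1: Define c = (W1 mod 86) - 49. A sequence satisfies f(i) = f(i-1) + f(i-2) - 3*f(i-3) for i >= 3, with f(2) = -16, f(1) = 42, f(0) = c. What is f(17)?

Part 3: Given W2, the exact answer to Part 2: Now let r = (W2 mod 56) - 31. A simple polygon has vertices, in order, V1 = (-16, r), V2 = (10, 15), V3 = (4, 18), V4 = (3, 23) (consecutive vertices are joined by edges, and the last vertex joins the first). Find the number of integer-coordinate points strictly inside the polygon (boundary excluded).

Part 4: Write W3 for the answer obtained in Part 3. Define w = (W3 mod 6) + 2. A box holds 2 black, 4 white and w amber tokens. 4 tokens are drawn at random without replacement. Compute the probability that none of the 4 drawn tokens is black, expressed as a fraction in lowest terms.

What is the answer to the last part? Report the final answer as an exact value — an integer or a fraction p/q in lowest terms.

14/33

Part 1: squarings mod 1934: 265^1=265, 265^2=601, 265^4=1477, 265^8=1911, 265^16=529, 265^32=1345, 265^64=735, 265^128=639, 265^256=247, 265^512=1055, 265^1024=975, 265^2048=1031, 265^4096=1195, 265^8192=733, 265^16384=1571, 265^32768=257, 265^65536=293, 265^131072=753, 265^262144=347; 265^447993 = 265^1 * 265^8 * 265^16 * 265^32 * 265^64 * 265^128 * 265^256 * 265^1024 * 265^4096 * 265^16384 * 265^32768 * 265^131072 * 265^262144 = 1651 (mod 1934); answer 1651
Part 2: W1 = 1651; c = -32; f(3) = 1*(-16) + 1*(42) - 3*(-32) = 122; iterating: f(3)=122, f(4)=-20, f(5)=150, f(6)=-236, f(7)=-26, f(8)=-712, f(9)=-30, f(10)=-664, f(11)=1442, f(12)=868, f(13)=4302, f(14)=844, f(15)=2542, f(16)=-9520, f(17)=-9510; answer -9510
Part 3: W2 = -9510; r = -21; cross terms: (-16*15 - 10*-21)=-30, (10*18 - 4*15)=120, (4*23 - 3*18)=38, (3*-21 - -16*23)=305; twice the area = |433| = 433; area = 433/2; boundary points = 2 + 3 + 1 + 1 = 7; strictly interior points = area - boundary/2 + 1 = 214; answer 214
Part 4: W3 = 214; w = 6; total draws C(12,4) = 495; favorable C(10,4) = 210; P = 14/33; answer 14/33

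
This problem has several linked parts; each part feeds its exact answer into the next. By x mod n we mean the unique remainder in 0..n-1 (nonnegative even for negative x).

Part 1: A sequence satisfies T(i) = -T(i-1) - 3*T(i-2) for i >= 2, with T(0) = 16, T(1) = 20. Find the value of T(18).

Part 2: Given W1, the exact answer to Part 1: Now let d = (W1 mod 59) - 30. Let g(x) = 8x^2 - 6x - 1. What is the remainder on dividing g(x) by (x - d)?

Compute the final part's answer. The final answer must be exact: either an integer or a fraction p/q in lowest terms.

1223

Part 1: T(2) = -1*(20) - 3*(16) = -68; iterating: T(2)=-68, T(3)=8, T(4)=196, T(5)=-220, T(6)=-368, T(7)=1028, T(8)=76, T(9)=-3160, T(10)=2932, T(11)=6548, T(12)=-15344, T(13)=-4300, T(14)=50332, T(15)=-37432, T(16)=-113564, T(17)=225860, T(18)=114832; answer 114832
Part 2: W1 = 114832; d = -12; remainder = value at the root: 8*(-12)^2 - 6*(-12)^1 - 1 = (1152) + (72) + (-1) = 1223; answer 1223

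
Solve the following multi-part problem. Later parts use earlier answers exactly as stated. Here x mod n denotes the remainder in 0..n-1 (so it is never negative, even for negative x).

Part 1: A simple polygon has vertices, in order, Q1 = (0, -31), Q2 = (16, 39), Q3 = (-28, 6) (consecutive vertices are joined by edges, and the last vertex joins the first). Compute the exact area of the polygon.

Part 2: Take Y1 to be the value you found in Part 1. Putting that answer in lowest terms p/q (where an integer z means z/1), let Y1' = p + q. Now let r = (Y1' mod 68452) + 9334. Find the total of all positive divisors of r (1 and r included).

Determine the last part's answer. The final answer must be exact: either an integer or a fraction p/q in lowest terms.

Part 1: cross terms: (0*39 - 16*-31)=496, (16*6 - -28*39)=1188, (-28*-31 - 0*6)=868; twice the area = |2552| = 2552; area = 1276; answer 1276
Part 2: Y1 = 1276; threaded value p + q = 1277; r = 10611; 10611 = 3^4 * 131; sigma = (1 + 3 + 9 + 27 + 81) * (1 + 131) = 121 * 132 = 15972; answer 15972

15972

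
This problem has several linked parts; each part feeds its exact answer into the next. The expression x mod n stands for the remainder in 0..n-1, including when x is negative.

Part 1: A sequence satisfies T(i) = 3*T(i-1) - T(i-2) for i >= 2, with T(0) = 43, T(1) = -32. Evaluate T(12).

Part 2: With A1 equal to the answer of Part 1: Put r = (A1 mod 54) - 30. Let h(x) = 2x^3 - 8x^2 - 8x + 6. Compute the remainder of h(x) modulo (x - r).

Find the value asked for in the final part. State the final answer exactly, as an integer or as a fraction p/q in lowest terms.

-404

Part 1: T(2) = 3*(-32) - 1*(43) = -139; iterating: T(2)=-139, T(3)=-385, T(4)=-1016, T(5)=-2663, T(6)=-6973, T(7)=-18256, T(8)=-47795, T(9)=-125129, T(10)=-327592, T(11)=-857647, T(12)=-2245349; answer -2245349
Part 2: A1 = -2245349; r = -5; remainder = value at the root: 2*(-5)^3 - 8*(-5)^2 - 8*(-5)^1 + 6 = (-250) + (-200) + (40) + (6) = -404; answer -404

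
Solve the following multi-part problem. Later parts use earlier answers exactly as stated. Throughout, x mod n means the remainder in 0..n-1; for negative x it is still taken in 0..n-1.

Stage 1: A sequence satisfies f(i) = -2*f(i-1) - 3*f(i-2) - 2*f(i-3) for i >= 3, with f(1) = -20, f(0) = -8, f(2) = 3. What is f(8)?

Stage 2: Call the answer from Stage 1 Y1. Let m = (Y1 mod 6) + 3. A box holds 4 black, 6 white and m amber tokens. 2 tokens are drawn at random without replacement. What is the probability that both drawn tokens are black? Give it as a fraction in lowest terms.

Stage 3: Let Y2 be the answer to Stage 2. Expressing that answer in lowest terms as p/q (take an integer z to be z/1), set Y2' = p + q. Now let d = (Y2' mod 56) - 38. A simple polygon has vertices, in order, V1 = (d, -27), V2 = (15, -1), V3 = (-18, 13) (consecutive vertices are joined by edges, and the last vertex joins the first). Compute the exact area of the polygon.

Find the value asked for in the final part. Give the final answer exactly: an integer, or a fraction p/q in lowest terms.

Stage 1: f(3) = -2*(3) - 3*(-20) - 2*(-8) = 70; iterating: f(3)=70, f(4)=-109, f(5)=2, f(6)=183, f(7)=-154, f(8)=-245; answer -245
Stage 2: Y1 = -245; m = 4; total draws C(14,2) = 91; favorable C(4,2) = 6; P = 6/91; answer 6/91
Stage 3: Y2 = 6/91; threaded value p + q = 97; d = 3; cross terms: (3*-1 - 15*-27)=402, (15*13 - -18*-1)=177, (-18*-27 - 3*13)=447; twice the area = |1026| = 1026; area = 513; answer 513

513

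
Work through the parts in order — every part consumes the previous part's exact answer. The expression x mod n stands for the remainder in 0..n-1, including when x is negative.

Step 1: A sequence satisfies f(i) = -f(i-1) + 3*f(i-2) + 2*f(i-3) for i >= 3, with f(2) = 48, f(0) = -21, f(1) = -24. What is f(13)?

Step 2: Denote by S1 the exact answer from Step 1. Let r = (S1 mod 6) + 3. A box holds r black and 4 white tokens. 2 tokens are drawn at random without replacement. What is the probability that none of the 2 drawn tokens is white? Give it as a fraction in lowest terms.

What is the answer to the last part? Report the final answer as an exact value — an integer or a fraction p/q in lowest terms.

Step 1: f(3) = -1*(48) + 3*(-24) + 2*(-21) = -162; iterating: f(3)=-162, f(4)=258, f(5)=-648, f(6)=1098, f(7)=-2526, f(8)=4524, f(9)=-9906, f(10)=18426, f(11)=-39096, f(12)=74562, f(13)=-154998; answer -154998
Step 2: S1 = -154998; r = 3; total draws C(7,2) = 21; favorable C(3,2) = 3; P = 1/7; answer 1/7

1/7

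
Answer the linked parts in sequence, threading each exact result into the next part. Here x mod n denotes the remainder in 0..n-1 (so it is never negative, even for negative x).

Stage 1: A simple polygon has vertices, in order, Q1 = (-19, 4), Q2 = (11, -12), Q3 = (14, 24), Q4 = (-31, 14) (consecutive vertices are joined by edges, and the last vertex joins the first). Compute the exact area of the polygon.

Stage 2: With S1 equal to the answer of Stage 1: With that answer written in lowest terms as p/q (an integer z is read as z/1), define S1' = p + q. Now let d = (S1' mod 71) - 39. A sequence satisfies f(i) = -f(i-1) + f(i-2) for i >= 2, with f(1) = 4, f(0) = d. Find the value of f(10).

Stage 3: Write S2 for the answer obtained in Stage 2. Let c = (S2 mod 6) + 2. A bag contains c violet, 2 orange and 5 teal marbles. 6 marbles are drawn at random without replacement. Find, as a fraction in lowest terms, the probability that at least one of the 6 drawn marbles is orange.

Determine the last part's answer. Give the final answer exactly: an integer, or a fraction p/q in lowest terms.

9/11

Stage 1: cross terms: (-19*-12 - 11*4)=184, (11*24 - 14*-12)=432, (14*14 - -31*24)=940, (-31*4 - -19*14)=142; twice the area = |1698| = 1698; area = 849; answer 849
Stage 2: S1 = 849; threaded value p + q = 850; d = 30; f(2) = -1*(4) + 1*(30) = 26; iterating: f(2)=26, f(3)=-22, f(4)=48, f(5)=-70, f(6)=118, f(7)=-188, f(8)=306, f(9)=-494, f(10)=800; answer 800
Stage 3: S2 = 800; c = 4; total draws C(11,6) = 462; complement C(9,6) = 84; favorable 462 - 84 = 378; P = 9/11; answer 9/11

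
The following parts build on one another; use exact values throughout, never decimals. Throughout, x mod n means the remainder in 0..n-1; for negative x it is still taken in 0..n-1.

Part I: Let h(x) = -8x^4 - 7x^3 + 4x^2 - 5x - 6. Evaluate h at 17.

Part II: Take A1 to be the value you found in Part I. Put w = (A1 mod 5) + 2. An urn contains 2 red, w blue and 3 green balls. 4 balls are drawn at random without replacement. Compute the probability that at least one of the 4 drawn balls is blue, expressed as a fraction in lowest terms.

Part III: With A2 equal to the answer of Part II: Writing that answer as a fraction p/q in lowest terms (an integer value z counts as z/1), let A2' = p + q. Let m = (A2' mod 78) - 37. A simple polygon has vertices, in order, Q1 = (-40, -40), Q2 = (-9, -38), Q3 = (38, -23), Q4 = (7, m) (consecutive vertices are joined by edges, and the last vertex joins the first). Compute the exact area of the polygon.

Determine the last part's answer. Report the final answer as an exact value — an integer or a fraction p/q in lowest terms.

956

Part I: -8*(17)^4 - 7*(17)^3 + 4*(17)^2 - 5*(17)^1 - 6 = (-668168) + (-34391) + (1156) + (-85) + (-6) = -701494; answer -701494
Part II: A1 = -701494; w = 3; total draws C(8,4) = 70; complement C(5,4) = 5; favorable 70 - 5 = 65; P = 13/14; answer 13/14
Part III: A2 = 13/14; threaded value p + q = 27; m = -10; cross terms: (-40*-38 - -9*-40)=1160, (-9*-23 - 38*-38)=1651, (38*-10 - 7*-23)=-219, (7*-40 - -40*-10)=-680; twice the area = |1912| = 1912; area = 956; answer 956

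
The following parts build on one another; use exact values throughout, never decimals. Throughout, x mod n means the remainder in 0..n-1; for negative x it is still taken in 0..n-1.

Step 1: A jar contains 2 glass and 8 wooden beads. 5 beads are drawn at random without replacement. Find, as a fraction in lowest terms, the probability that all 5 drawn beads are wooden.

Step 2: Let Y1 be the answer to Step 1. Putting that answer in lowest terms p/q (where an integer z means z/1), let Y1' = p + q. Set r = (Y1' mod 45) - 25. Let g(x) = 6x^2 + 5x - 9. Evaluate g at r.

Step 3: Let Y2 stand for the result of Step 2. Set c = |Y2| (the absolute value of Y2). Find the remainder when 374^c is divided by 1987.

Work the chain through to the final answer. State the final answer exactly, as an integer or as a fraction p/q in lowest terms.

Step 1: total draws C(10,5) = 252; favorable C(8,5) = 56; P = 2/9; answer 2/9
Step 2: Y1 = 2/9; threaded value p + q = 11; r = -14; 6*(-14)^2 + 5*(-14)^1 - 9 = (1176) + (-70) + (-9) = 1097; answer 1097
Step 3: Y2 = 1097; c = 1097; squarings mod 1987: 374^1=374, 374^2=786, 374^4=1826, 374^8=90, 374^16=152, 374^32=1247, 374^64=1175, 374^128=1647, 374^256=354, 374^512=135, 374^1024=342; 374^1097 = 374^1 * 374^8 * 374^64 * 374^1024 = 979 (mod 1987); answer 979

979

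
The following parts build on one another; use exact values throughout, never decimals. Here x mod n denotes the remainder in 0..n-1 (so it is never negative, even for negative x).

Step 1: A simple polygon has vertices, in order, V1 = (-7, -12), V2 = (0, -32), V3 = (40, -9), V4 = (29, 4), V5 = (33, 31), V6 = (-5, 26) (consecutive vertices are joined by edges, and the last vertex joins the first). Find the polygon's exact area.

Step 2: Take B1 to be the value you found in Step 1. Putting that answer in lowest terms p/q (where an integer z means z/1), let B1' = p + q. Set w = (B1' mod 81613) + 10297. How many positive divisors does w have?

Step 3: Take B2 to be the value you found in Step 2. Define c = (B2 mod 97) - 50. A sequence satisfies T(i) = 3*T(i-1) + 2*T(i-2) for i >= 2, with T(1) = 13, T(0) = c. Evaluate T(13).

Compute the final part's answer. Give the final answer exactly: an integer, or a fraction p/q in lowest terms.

Step 1: cross terms: (-7*-32 - 0*-12)=224, (0*-9 - 40*-32)=1280, (40*4 - 29*-9)=421, (29*31 - 33*4)=767, (33*26 - -5*31)=1013, (-5*-12 - -7*26)=242; twice the area = |3947| = 3947; area = 3947/2; answer 3947/2
Step 2: B1 = 3947/2; threaded value p + q = 3949; w = 14246; 14246 = 2 * 17 * 419; number of divisors = (1+1) * (1+1) * (1+1) = 8; answer 8
Step 3: B2 = 8; c = -42; T(2) = 3*(13) + 2*(-42) = -45; iterating: T(2)=-45, T(3)=-109, T(4)=-417, T(5)=-1469, T(6)=-5241, T(7)=-18661, T(8)=-66465, T(9)=-236717, T(10)=-843081, T(11)=-3002677, T(12)=-10694193, T(13)=-38087933; answer -38087933

-38087933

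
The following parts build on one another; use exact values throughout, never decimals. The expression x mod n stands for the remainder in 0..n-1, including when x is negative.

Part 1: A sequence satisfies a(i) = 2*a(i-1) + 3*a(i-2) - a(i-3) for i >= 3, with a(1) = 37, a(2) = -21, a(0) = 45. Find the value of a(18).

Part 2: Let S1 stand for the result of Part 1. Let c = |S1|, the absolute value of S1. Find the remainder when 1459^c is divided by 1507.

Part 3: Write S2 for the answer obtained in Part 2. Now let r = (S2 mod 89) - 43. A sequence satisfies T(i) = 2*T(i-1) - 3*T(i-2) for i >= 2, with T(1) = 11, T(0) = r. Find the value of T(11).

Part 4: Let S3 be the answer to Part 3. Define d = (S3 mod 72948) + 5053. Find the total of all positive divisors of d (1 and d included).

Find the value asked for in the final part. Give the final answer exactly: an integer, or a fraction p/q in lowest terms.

217728

Part 1: a(3) = 2*(-21) + 3*(37) - 1*(45) = 24; iterating: a(3)=24, a(4)=-52, a(5)=-11, a(6)=-202, a(7)=-385, a(8)=-1365, a(9)=-3683, a(10)=-11076, a(11)=-31836, a(12)=-93217, a(13)=-270866, a(14)=-789547, a(15)=-2298475, a(16)=-6694725, a(17)=-19495328, a(18)=-56776356; answer -56776356
Part 2: S1 = -56776356; c = 56776356; squarings mod 1507: 1459^1=1459, 1459^2=797, 1459^4=762, 1459^8=449, 1459^16=1170, 1459^32=544, 1459^64=564, 1459^128=119, 1459^256=598, 1459^512=445, 1459^1024=608, 1459^2048=449, 1459^4096=1170, 1459^8192=544, 1459^16384=564, 1459^32768=119, 1459^65536=598, 1459^131072=445, 1459^262144=608, 1459^524288=449, 1459^1048576=1170, 1459^2097152=544, 1459^4194304=564, 1459^8388608=119, 1459^16777216=598, 1459^33554432=445; 1459^56776356 = 1459^4 * 1459^32 * 1459^128 * 1459^512 * 1459^1024 * 1459^4096 * 1459^16384 * 1459^131072 * 1459^2097152 * 1459^4194304 * 1459^16777216 * 1459^33554432 = 1434 (mod 1507); answer 1434
Part 3: S2 = 1434; r = -33; T(2) = 2*(11) - 3*(-33) = 121; iterating: T(2)=121, T(3)=209, T(4)=55, T(5)=-517, T(6)=-1199, T(7)=-847, T(8)=1903, T(9)=6347, T(10)=6985, T(11)=-5071; answer -5071
Part 4: S3 = -5071; d = 72930; 72930 = 2 * 3 * 5 * 11 * 13 * 17; sigma = (1 + 2) * (1 + 3) * (1 + 5) * (1 + 11) * (1 + 13) * (1 + 17) = 3 * 4 * 6 * 12 * 14 * 18 = 217728; answer 217728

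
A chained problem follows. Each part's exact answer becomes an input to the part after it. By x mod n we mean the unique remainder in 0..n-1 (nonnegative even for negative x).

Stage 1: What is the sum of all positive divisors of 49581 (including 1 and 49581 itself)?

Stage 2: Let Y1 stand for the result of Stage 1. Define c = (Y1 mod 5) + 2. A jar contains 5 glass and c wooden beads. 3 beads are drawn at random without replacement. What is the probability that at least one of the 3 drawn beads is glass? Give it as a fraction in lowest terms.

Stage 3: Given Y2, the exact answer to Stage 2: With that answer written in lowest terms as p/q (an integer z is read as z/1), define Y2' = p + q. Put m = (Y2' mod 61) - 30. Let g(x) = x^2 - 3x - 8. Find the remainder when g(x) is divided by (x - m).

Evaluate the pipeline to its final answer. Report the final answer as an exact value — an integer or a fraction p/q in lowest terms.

80

Stage 1: 49581 = 3^2 * 7 * 787; sigma = (1 + 3 + 9) * (1 + 7) * (1 + 787) = 13 * 8 * 788 = 81952; answer 81952
Stage 2: Y1 = 81952; c = 4; total draws C(9,3) = 84; complement C(4,3) = 4; favorable 84 - 4 = 80; P = 20/21; answer 20/21
Stage 3: Y2 = 20/21; threaded value p + q = 41; m = 11; remainder = value at the root: 1*(11)^2 - 3*(11)^1 - 8 = (121) + (-33) + (-8) = 80; answer 80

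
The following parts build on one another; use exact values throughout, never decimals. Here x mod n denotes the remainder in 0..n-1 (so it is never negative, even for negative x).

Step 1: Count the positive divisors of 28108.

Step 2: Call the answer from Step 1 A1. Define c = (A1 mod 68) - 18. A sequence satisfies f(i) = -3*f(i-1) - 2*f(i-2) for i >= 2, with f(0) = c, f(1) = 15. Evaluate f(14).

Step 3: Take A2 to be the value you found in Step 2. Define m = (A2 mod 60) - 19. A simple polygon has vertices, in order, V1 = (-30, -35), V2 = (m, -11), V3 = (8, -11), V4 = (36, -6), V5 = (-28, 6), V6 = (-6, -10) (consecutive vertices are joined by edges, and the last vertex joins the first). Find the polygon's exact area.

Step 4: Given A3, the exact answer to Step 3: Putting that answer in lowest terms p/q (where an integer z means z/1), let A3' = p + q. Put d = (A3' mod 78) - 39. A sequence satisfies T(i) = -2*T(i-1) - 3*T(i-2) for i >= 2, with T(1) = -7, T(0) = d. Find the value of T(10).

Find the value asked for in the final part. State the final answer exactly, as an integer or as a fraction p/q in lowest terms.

-4534

Step 1: 28108 = 2^2 * 7027; number of divisors = (2+1) * (1+1) = 6; answer 6
Step 2: A1 = 6; c = -12; f(2) = -3*(15) - 2*(-12) = -21; iterating: f(2)=-21, f(3)=33, f(4)=-57, f(5)=105, f(6)=-201, f(7)=393, f(8)=-777, f(9)=1545, f(10)=-3081, f(11)=6153, f(12)=-12297, f(13)=24585, f(14)=-49161; answer -49161
Step 3: A2 = -49161; m = 20; cross terms: (-30*-11 - 20*-35)=1030, (20*-11 - 8*-11)=-132, (8*-6 - 36*-11)=348, (36*6 - -28*-6)=48, (-28*-10 - -6*6)=316, (-6*-35 - -30*-10)=-90; twice the area = |1520| = 1520; area = 760; answer 760
Step 4: A3 = 760; threaded value p + q = 761; d = 20; T(2) = -2*(-7) - 3*(20) = -46; iterating: T(2)=-46, T(3)=113, T(4)=-88, T(5)=-163, T(6)=590, T(7)=-691, T(8)=-388, T(9)=2849, T(10)=-4534; answer -4534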